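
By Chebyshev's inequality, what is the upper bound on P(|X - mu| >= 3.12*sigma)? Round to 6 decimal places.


P <= 1/k^2
k^2 = 3.12^2 = 9.7344
1/k^2 = 1 / 9.7344 = 625/6084 ≈ 0.10272847

0.102728


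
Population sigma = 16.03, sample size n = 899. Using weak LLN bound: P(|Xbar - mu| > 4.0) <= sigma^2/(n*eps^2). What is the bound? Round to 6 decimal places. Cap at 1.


bound = min(1, sigma^2/(n*eps^2))
sigma^2 = 16.03^2 = 256.9609
n*eps^2 = 899 * 4.0^2 = 899 * 16 = 14384
sigma^2/(n*eps^2) = 256.9609 / 14384 ≈ 0.01786436

0.017864


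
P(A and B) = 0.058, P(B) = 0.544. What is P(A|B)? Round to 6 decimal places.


P(A|B) = P(A and B) / P(B) = 0.058 / 0.544 = 29/272 ≈ 0.10661765

0.106618


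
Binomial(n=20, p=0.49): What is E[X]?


E[X] = n*p = 20 * 0.49 = 9.8

9.8


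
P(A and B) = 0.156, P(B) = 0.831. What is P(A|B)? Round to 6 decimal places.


P(A|B) = P(A and B) / P(B) = 0.156 / 0.831 = 52/277 ≈ 0.18772563

0.187726


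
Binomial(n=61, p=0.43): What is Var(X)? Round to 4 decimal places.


Var = n*p*(1-p) = 61 * 0.43 * 0.57 = 14.9511

14.9511


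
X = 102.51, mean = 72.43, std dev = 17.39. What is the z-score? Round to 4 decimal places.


z = (X - mu) / sigma
X - mu = 102.51 - 72.43 = 30.08
z = 30.08 / 17.39 = 64/37 ≈ 1.729730

1.7297


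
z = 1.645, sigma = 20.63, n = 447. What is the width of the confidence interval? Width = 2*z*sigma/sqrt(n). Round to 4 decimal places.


width = 2*z*sigma/sqrt(n)
2*z*sigma = 2 * 1.645 * 20.63 = 67.8727
sqrt(447) ≈ 21.142375
width = 67.8727 / 21.142375 ≈ 3.210269

3.2103


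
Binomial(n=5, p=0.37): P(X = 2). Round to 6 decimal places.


P = C(n,k) * p^k * (1-p)^(n-k)
C(5,2) = 10
p^k = 0.37^2 = 0.1369
(1-p)^(n-k) = 0.63^3 = 0.250047
P = 10 * 0.1369 * 0.250047 ≈ 0.342314

0.342314


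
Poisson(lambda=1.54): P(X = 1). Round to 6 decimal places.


P = e^(-lam) * lam^k / k!
e^(-1.54) ≈ 0.2143811
lam^k = 1.54^1 = 1.54
k! = 1! = 1
P = 0.2143811 * 1.54 / 1 ≈ 0.330147

0.330147


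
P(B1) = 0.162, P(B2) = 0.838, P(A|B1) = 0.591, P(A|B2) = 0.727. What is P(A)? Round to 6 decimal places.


P(A) = P(A|B1)*P(B1) + P(A|B2)*P(B2)
P(A|B1)*P(B1) = 0.591 * 0.162 = 0.095742
P(A|B2)*P(B2) = 0.727 * 0.838 = 0.609226
P(A) = 0.095742 + 0.609226 = 0.704968

0.704968


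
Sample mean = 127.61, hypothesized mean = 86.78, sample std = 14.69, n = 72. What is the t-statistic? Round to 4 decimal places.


t = (xbar - mu0) / (s/sqrt(n))
xbar - mu0 = 127.61 - 86.78 = 40.83
sqrt(72) ≈ 8.48528137
s/sqrt(n) = 14.69 / 8.48528137 ≈ 1.73123310
t = 40.83 / 1.73123310 ≈ 23.584346

23.5843


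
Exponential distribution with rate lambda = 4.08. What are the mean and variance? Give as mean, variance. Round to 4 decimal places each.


mean = 1/lam, var = 1/lam^2
mean = 1 / 4.08 = 25/102 ≈ 0.245098
lam^2 = 4.08^2 = 16.6464
var = 1 / 16.6464 ≈ 0.060073

0.2451, 0.0601


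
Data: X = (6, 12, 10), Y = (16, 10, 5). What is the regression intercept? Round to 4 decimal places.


a = ybar - b*xbar, where b = sum((xi-xbar)(yi-ybar)) / sum((xi-xbar)^2)
n = 3, xbar = 28/3 ≈ 9.333333, ybar = 31/3 ≈ 10.333333
Sxy = sum((xi-xbar)(yi-ybar)) = -70/3 ≈ -23.333333
Sxx = sum((xi-xbar)^2) = 56/3 ≈ 18.666667
b = Sxy / Sxx = -1.25
a = 10.333333 - (-1.25) * 9.333333 = 22

22.0000


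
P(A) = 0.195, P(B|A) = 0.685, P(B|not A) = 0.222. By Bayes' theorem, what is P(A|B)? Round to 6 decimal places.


P(A|B) = P(B|A)*P(A) / P(B), P(B) = P(B|A)*P(A) + P(B|not A)*P(not A)
P(B|A)*P(A) = 0.685 * 0.195 = 0.133575
P(B|not A)*P(not A) = 0.222 * 0.805 = 0.17871
P(B) = 0.133575 + 0.17871 = 0.312285
P(A|B) = 0.133575 / 0.312285 ≈ 0.42773428

0.427734


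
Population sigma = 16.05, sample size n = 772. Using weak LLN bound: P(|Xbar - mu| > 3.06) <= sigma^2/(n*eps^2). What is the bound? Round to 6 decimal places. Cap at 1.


bound = min(1, sigma^2/(n*eps^2))
sigma^2 = 16.05^2 = 257.6025
n*eps^2 = 772 * 3.06^2 = 772 * 9.3636 = 7228.6992
sigma^2/(n*eps^2) = 257.6025 / 7228.6992 ≈ 0.03563608

0.035636


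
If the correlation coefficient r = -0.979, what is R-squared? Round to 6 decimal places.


R^2 = r^2 = (-0.979)^2 = 0.958441

0.958441


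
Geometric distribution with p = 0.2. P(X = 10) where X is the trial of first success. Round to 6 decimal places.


P = (1-p)^(k-1) * p
(1-p)^(k-1) = 0.8^9 ≈ 0.1342177
P = 0.1342177 * 0.2 ≈ 0.02684355

0.026844


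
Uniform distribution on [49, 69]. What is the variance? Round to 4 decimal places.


Var = (b-a)^2 / 12
(b-a)^2 = (69 - 49)^2 = 400
Var = 400/12 ≈ 33.333333

33.3333


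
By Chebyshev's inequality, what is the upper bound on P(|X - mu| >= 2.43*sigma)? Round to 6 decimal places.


P <= 1/k^2
k^2 = 2.43^2 = 5.9049
1/k^2 = 1 / 5.9049 ≈ 0.16935088

0.169351


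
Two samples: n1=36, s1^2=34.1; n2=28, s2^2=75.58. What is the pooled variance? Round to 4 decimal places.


sp^2 = ((n1-1)*s1^2 + (n2-1)*s2^2)/(n1+n2-2)
(n1-1)*s1^2 = 35 * 34.1 = 1193.5
(n2-1)*s2^2 = 27 * 75.58 = 2040.66
numerator = 1193.5 + 2040.66 = 3234.16
n1+n2-2 = 62
sp^2 = 3234.16 / 62 = 40427/775 ≈ 52.163871

52.1639


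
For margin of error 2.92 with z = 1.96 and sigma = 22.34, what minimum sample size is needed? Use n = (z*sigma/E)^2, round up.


z*sigma/E = 1.96 * 22.34 / 2.92 = 54733/3650 ≈ 14.995342
(z*sigma/E)^2 ≈ 224.860296
round up: n = 225

225


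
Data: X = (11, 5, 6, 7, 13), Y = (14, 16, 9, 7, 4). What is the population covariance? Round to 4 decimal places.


Cov = (1/n)*sum((xi-xbar)(yi-ybar))
n = 5, xbar = 42/5 = 8.4, ybar = 50/5 = 10
sum((xi-xbar)(yi-ybar)) = -31
Cov = -31 / 5 = -6.2

-6.2000


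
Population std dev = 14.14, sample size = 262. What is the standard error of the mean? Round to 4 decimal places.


SE = sigma / sqrt(n)
sqrt(262) ≈ 16.186414
SE = 14.14 / 16.186414 ≈ 0.873572

0.8736


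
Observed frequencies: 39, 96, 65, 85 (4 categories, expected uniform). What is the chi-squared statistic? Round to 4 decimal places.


chi2 = sum((O-E)^2/E), E = total/4
total = 285, E = 285/4 = 71.25
(39 - 71.25)^2 / 71.25 = 1040.0625 / 71.25 = 5547/380 ≈ 14.597368
(96 - 71.25)^2 / 71.25 = 612.5625 / 71.25 = 3267/380 ≈ 8.597368
(65 - 71.25)^2 / 71.25 = 39.0625 / 71.25 = 125/228 ≈ 0.548246
(85 - 71.25)^2 / 71.25 = 189.0625 / 71.25 = 605/228 ≈ 2.653509
chi2 = 7523/285 ≈ 26.396491

26.3965


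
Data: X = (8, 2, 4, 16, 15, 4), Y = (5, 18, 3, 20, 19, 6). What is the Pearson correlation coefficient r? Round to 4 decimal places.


r = sum((xi-xbar)(yi-ybar)) / sqrt(sum((xi-xbar)^2) * sum((yi-ybar)^2))
n = 6, xbar = 49/6 ≈ 8.166667, ybar = 71/6 ≈ 11.833333
Sxy = sum((xi-xbar)(yi-ybar)) = 823/6 ≈ 137.166667
Sxx = sum((xi-xbar)^2) = 1085/6 ≈ 180.833333
Syy = sum((yi-ybar)^2) = 1889/6 ≈ 314.833333
sqrt(Sxx*Syy) ≈ 238.605032
r = Sxy / sqrt(Sxx*Syy) = 137.166667 / 238.605032 ≈ 0.574869

0.5749


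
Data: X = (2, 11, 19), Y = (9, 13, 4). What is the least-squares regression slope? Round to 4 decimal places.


b = sum((xi-xbar)(yi-ybar)) / sum((xi-xbar)^2)
n = 3, xbar = 32/3 ≈ 10.666667, ybar = 26/3 ≈ 8.666667
Sxy = sum((xi-xbar)(yi-ybar)) = -121/3 ≈ -40.333333
Sxx = sum((xi-xbar)^2) = 434/3 ≈ 144.666667
b = Sxy / Sxx = -121/434 ≈ -0.278802

-0.2788


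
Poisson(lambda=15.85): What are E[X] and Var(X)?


E[X] = Var(X) = lambda = 15.85

15.85, 15.85


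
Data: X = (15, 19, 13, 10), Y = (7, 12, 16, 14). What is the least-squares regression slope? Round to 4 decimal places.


b = sum((xi-xbar)(yi-ybar)) / sum((xi-xbar)^2)
n = 4, xbar = 57/4 = 14.25, ybar = 49/4 = 12.25
Sxy = sum((xi-xbar)(yi-ybar)) = -17.25
Sxx = sum((xi-xbar)^2) = 42.75
b = Sxy / Sxx = -23/57 ≈ -0.403509

-0.4035


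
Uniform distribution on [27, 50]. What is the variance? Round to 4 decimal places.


Var = (b-a)^2 / 12
(b-a)^2 = (50 - 27)^2 = 529
Var = 529/12 ≈ 44.083333

44.0833


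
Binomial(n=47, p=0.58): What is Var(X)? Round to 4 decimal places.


Var = n*p*(1-p) = 47 * 0.58 * 0.42 = 11.4492

11.4492


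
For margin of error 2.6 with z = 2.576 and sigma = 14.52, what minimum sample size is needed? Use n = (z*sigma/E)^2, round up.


z*sigma/E = 2.576 * 14.52 / 2.6 = 116886/8125 ≈ 14.385969
(z*sigma/E)^2 ≈ 206.956111
round up: n = 207

207


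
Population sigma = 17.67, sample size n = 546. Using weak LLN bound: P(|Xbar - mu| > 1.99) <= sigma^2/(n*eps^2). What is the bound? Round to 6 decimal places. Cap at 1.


bound = min(1, sigma^2/(n*eps^2))
sigma^2 = 17.67^2 = 312.2289
n*eps^2 = 546 * 1.99^2 = 546 * 3.9601 = 2162.2146
sigma^2/(n*eps^2) = 312.2289 / 2162.2146 ≈ 0.14440236

0.144402


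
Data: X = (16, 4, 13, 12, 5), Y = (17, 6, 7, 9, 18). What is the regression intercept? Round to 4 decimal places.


a = ybar - b*xbar, where b = sum((xi-xbar)(yi-ybar)) / sum((xi-xbar)^2)
n = 5, xbar = 50/5 = 10, ybar = 57/5 = 11.4
Sxy = sum((xi-xbar)(yi-ybar)) = 15
Sxx = sum((xi-xbar)^2) = 110
b = Sxy / Sxx = 3/22 ≈ 0.136364
a = 11.4 - 0.136364 * 10 = 552/55 ≈ 10.036364

10.0364


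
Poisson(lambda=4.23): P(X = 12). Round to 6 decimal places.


P = e^(-lam) * lam^k / k!
e^(-4.23) ≈ 0.01455239
lam^k = 4.23^12 ≈ 32815906.717500
k! = 12! = 479001600
P = 0.01455239 * 32815906.717500 / 479001600 ≈ 0.000997

0.000997


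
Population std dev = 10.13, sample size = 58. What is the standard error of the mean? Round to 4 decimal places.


SE = sigma / sqrt(n)
sqrt(58) ≈ 7.615773
SE = 10.13 / 7.615773 ≈ 1.330134

1.3301


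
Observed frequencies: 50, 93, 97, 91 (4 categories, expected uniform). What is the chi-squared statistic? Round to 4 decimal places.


chi2 = sum((O-E)^2/E), E = total/4
total = 331, E = 331/4 = 82.75
(50 - 82.75)^2 / 82.75 = 1072.5625 / 82.75 = 17161/1324 ≈ 12.961480
(93 - 82.75)^2 / 82.75 = 105.0625 / 82.75 = 1681/1324 ≈ 1.269637
(97 - 82.75)^2 / 82.75 = 203.0625 / 82.75 = 3249/1324 ≈ 2.453927
(91 - 82.75)^2 / 82.75 = 68.0625 / 82.75 = 1089/1324 ≈ 0.822508
chi2 = 5795/331 ≈ 17.507553

17.5076


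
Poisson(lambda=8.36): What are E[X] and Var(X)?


E[X] = Var(X) = lambda = 8.36

8.36, 8.36


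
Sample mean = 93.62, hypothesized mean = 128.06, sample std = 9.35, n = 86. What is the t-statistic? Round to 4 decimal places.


t = (xbar - mu0) / (s/sqrt(n))
xbar - mu0 = 93.62 - 128.06 = -34.44
sqrt(86) ≈ 9.27361850
s/sqrt(n) = 9.35 / 9.27361850 ≈ 1.00823643
t = -34.44 / 1.00823643 ≈ -34.158655

-34.1587


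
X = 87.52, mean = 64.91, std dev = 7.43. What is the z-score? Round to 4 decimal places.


z = (X - mu) / sigma
X - mu = 87.52 - 64.91 = 22.61
z = 22.61 / 7.43 = 2261/743 ≈ 3.043069

3.0431


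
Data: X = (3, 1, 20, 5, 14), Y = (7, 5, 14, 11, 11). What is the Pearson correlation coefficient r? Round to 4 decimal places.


r = sum((xi-xbar)(yi-ybar)) / sqrt(sum((xi-xbar)^2) * sum((yi-ybar)^2))
n = 5, xbar = 43/5 = 8.6, ybar = 48/5 = 9.6
Sxy = sum((xi-xbar)(yi-ybar)) = 102.2
Sxx = sum((xi-xbar)^2) = 261.2
Syy = sum((yi-ybar)^2) = 51.2
sqrt(Sxx*Syy) ≈ 115.643590
r = Sxy / sqrt(Sxx*Syy) = 102.2 / 115.643590 ≈ 0.883750

0.8837


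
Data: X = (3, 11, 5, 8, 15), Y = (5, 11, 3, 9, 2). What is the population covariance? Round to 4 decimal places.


Cov = (1/n)*sum((xi-xbar)(yi-ybar))
n = 5, xbar = 42/5 = 8.4, ybar = 30/5 = 6
sum((xi-xbar)(yi-ybar)) = 1
Cov = 1 / 5 = 0.2

0.2000


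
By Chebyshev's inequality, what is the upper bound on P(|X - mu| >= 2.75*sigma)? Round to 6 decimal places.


P <= 1/k^2
k^2 = 2.75^2 = 7.5625
1/k^2 = 1 / 7.5625 = 16/121 ≈ 0.13223140

0.132231


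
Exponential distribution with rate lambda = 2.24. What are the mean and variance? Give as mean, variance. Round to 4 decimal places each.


mean = 1/lam, var = 1/lam^2
mean = 1 / 2.24 = 25/56 ≈ 0.446429
lam^2 = 2.24^2 = 5.0176
var = 1 / 5.0176 = 625/3136 ≈ 0.199298

0.4464, 0.1993


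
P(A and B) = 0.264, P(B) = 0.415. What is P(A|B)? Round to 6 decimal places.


P(A|B) = P(A and B) / P(B) = 0.264 / 0.415 = 264/415 ≈ 0.63614458

0.636145


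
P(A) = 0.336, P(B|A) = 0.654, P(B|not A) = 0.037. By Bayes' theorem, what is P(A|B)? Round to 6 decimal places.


P(A|B) = P(B|A)*P(A) / P(B), P(B) = P(B|A)*P(A) + P(B|not A)*P(not A)
P(B|A)*P(A) = 0.654 * 0.336 = 0.219744
P(B|not A)*P(not A) = 0.037 * 0.664 = 0.024568
P(B) = 0.219744 + 0.024568 = 0.244312
P(A|B) = 0.219744 / 0.244312 ≈ 0.89944006

0.899440


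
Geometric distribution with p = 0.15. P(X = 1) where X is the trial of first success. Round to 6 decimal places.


P = (1-p)^(k-1) * p
(1-p)^(k-1) = 0.85^0 = 1
P = 1 * 0.15 = 0.15

0.150000


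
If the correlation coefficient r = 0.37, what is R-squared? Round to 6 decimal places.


R^2 = r^2 = (0.37)^2 = 0.1369

0.136900


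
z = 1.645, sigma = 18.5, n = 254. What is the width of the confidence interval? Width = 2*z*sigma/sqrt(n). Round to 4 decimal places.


width = 2*z*sigma/sqrt(n)
2*z*sigma = 2 * 1.645 * 18.5 = 60.865
sqrt(254) ≈ 15.937377
width = 60.865 / 15.937377 ≈ 3.819010

3.8190


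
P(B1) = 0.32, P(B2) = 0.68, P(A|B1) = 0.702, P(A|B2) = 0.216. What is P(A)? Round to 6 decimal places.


P(A) = P(A|B1)*P(B1) + P(A|B2)*P(B2)
P(A|B1)*P(B1) = 0.702 * 0.32 = 0.22464
P(A|B2)*P(B2) = 0.216 * 0.68 = 0.14688
P(A) = 0.22464 + 0.14688 = 0.37152

0.371520


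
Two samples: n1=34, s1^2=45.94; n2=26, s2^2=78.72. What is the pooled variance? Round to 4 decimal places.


sp^2 = ((n1-1)*s1^2 + (n2-1)*s2^2)/(n1+n2-2)
(n1-1)*s1^2 = 33 * 45.94 = 1516.02
(n2-1)*s2^2 = 25 * 78.72 = 1968
numerator = 1516.02 + 1968 = 3484.02
n1+n2-2 = 58
sp^2 = 3484.02 / 58 = 174201/2900 ≈ 60.069310

60.0693


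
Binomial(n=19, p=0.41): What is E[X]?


E[X] = n*p = 19 * 0.41 = 7.79

7.79


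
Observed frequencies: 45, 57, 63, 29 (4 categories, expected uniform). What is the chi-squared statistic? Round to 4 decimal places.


chi2 = sum((O-E)^2/E), E = total/4
total = 194, E = 194/4 = 48.5
(45 - 48.5)^2 / 48.5 = 12.25 / 48.5 = 49/194 ≈ 0.252577
(57 - 48.5)^2 / 48.5 = 72.25 / 48.5 = 289/194 ≈ 1.489691
(63 - 48.5)^2 / 48.5 = 210.25 / 48.5 = 841/194 ≈ 4.335052
(29 - 48.5)^2 / 48.5 = 380.25 / 48.5 = 1521/194 ≈ 7.840206
chi2 = 1350/97 ≈ 13.917526

13.9175


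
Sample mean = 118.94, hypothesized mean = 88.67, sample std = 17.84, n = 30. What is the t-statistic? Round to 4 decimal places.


t = (xbar - mu0) / (s/sqrt(n))
xbar - mu0 = 118.94 - 88.67 = 30.27
sqrt(30) ≈ 5.47722558
s/sqrt(n) = 17.84 / 5.47722558 ≈ 3.25712348
t = 30.27 / 3.25712348 ≈ 9.293476

9.2935


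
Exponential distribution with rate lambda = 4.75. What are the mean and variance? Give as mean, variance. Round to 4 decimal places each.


mean = 1/lam, var = 1/lam^2
mean = 1 / 4.75 = 4/19 ≈ 0.210526
lam^2 = 4.75^2 = 22.5625
var = 1 / 22.5625 = 16/361 ≈ 0.044321

0.2105, 0.0443


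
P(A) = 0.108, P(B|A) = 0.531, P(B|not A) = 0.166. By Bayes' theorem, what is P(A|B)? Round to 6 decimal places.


P(A|B) = P(B|A)*P(A) / P(B), P(B) = P(B|A)*P(A) + P(B|not A)*P(not A)
P(B|A)*P(A) = 0.531 * 0.108 = 0.057348
P(B|not A)*P(not A) = 0.166 * 0.892 = 0.148072
P(B) = 0.057348 + 0.148072 = 0.20542
P(A|B) = 0.057348 / 0.20542 ≈ 0.27917437

0.279174


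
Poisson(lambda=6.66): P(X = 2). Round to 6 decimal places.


P = e^(-lam) * lam^k / k!
e^(-6.66) ≈ 0.001281146
lam^k = 6.66^2 = 44.3556
k! = 2! = 2
P = 0.001281146 * 44.3556 / 2 ≈ 0.028413

0.028413


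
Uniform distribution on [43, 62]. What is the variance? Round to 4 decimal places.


Var = (b-a)^2 / 12
(b-a)^2 = (62 - 43)^2 = 361
Var = 361/12 ≈ 30.083333

30.0833


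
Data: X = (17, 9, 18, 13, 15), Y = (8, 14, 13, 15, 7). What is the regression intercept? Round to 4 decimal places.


a = ybar - b*xbar, where b = sum((xi-xbar)(yi-ybar)) / sum((xi-xbar)^2)
n = 5, xbar = 72/5 = 14.4, ybar = 57/5 = 11.4
Sxy = sum((xi-xbar)(yi-ybar)) = -24.8
Sxx = sum((xi-xbar)^2) = 51.2
b = Sxy / Sxx = -0.484375
a = 11.4 - (-0.484375) * 14.4 = 18.375

18.3750


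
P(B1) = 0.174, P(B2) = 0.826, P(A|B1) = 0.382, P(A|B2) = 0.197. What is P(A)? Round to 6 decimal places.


P(A) = P(A|B1)*P(B1) + P(A|B2)*P(B2)
P(A|B1)*P(B1) = 0.382 * 0.174 = 0.066468
P(A|B2)*P(B2) = 0.197 * 0.826 = 0.162722
P(A) = 0.066468 + 0.162722 = 0.22919

0.229190


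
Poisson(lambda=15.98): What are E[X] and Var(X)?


E[X] = Var(X) = lambda = 15.98

15.98, 15.98


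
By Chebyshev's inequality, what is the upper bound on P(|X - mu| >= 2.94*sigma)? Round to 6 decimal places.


P <= 1/k^2
k^2 = 2.94^2 = 8.6436
1/k^2 = 1 / 8.6436 ≈ 0.11569254

0.115693


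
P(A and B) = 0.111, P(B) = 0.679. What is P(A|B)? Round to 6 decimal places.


P(A|B) = P(A and B) / P(B) = 0.111 / 0.679 = 111/679 ≈ 0.16347570

0.163476


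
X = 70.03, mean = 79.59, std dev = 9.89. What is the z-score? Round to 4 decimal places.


z = (X - mu) / sigma
X - mu = 70.03 - 79.59 = -9.56
z = -9.56 / 9.89 = -956/989 ≈ -0.966633

-0.9666


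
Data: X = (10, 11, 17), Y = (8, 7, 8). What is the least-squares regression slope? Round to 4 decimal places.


b = sum((xi-xbar)(yi-ybar)) / sum((xi-xbar)^2)
n = 3, xbar = 38/3 ≈ 12.666667, ybar = 23/3 ≈ 7.666667
Sxy = sum((xi-xbar)(yi-ybar)) = 5/3 ≈ 1.666667
Sxx = sum((xi-xbar)^2) = 86/3 ≈ 28.666667
b = Sxy / Sxx = 5/86 ≈ 0.058140

0.0581


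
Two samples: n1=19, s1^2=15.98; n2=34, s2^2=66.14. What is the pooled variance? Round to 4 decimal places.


sp^2 = ((n1-1)*s1^2 + (n2-1)*s2^2)/(n1+n2-2)
(n1-1)*s1^2 = 18 * 15.98 = 287.64
(n2-1)*s2^2 = 33 * 66.14 = 2182.62
numerator = 287.64 + 2182.62 = 2470.26
n1+n2-2 = 51
sp^2 = 2470.26 / 51 = 41171/850 ≈ 48.436471

48.4365


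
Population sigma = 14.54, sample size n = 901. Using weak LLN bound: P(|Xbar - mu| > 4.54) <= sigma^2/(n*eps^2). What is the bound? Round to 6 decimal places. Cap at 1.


bound = min(1, sigma^2/(n*eps^2))
sigma^2 = 14.54^2 = 211.4116
n*eps^2 = 901 * 4.54^2 = 901 * 20.6116 = 18571.0516
sigma^2/(n*eps^2) = 211.4116 / 18571.0516 ≈ 0.01138393

0.011384


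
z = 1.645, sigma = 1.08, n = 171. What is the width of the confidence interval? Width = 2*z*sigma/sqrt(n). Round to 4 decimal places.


width = 2*z*sigma/sqrt(n)
2*z*sigma = 2 * 1.645 * 1.08 = 3.5532
sqrt(171) ≈ 13.076697
width = 3.5532 / 13.076697 ≈ 0.271720

0.2717


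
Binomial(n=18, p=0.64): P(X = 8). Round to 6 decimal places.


P = C(n,k) * p^k * (1-p)^(n-k)
C(18,8) = 43758
p^k = 0.64^8 ≈ 0.02814750
(1-p)^(n-k) = 0.36^10 ≈ 0.00003656158
P = 43758 * 0.02814750 * 0.00003656158 ≈ 0.045032

0.045032


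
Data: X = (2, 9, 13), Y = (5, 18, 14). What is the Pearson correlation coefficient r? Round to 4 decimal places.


r = sum((xi-xbar)(yi-ybar)) / sqrt(sum((xi-xbar)^2) * sum((yi-ybar)^2))
n = 3, xbar = 24/3 = 8, ybar = 37/3 ≈ 12.333333
Sxy = sum((xi-xbar)(yi-ybar)) = 58
Sxx = sum((xi-xbar)^2) = 62
Syy = sum((yi-ybar)^2) = 266/3 ≈ 88.666667
sqrt(Sxx*Syy) ≈ 74.144004
r = Sxy / sqrt(Sxx*Syy) = 58 / 74.144004 ≈ 0.782262

0.7823


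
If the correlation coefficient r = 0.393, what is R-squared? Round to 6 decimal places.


R^2 = r^2 = (0.393)^2 = 0.154449

0.154449


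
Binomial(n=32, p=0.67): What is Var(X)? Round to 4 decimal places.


Var = n*p*(1-p) = 32 * 0.67 * 0.33 = 7.0752

7.0752


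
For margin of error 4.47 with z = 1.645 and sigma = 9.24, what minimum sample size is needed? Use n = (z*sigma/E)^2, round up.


z*sigma/E = 1.645 * 9.24 / 4.47 = 25333/7450 ≈ 3.400403
(z*sigma/E)^2 ≈ 11.562738
round up: n = 12

12


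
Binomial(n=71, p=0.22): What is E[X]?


E[X] = n*p = 71 * 0.22 = 15.62

15.62


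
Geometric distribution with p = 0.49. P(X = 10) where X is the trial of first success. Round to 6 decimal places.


P = (1-p)^(k-1) * p
(1-p)^(k-1) = 0.51^9 ≈ 0.002334165
P = 0.002334165 * 0.49 ≈ 0.001143741

0.001144


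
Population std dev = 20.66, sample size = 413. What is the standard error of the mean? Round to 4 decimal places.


SE = sigma / sqrt(n)
sqrt(413) ≈ 20.322401
SE = 20.66 / 20.322401 ≈ 1.016612

1.0166


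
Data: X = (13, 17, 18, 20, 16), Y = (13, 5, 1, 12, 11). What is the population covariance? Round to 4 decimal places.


Cov = (1/n)*sum((xi-xbar)(yi-ybar))
n = 5, xbar = 84/5 = 16.8, ybar = 42/5 = 8.4
sum((xi-xbar)(yi-ybar)) = -17.6
Cov = -17.6 / 5 = -3.52

-3.5200


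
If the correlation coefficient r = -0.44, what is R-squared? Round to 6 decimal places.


R^2 = r^2 = (-0.44)^2 = 0.1936

0.193600


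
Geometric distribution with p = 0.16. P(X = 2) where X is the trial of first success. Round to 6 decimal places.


P = (1-p)^(k-1) * p
(1-p)^(k-1) = 0.84^1 = 0.84
P = 0.84 * 0.16 = 0.1344

0.134400


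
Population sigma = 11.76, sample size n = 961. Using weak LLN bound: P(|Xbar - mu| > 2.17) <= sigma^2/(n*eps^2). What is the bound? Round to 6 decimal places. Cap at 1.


bound = min(1, sigma^2/(n*eps^2))
sigma^2 = 11.76^2 = 138.2976
n*eps^2 = 961 * 2.17^2 = 961 * 4.7089 = 4525.2529
sigma^2/(n*eps^2) = 138.2976 / 4525.2529 ≈ 0.03056130

0.030561


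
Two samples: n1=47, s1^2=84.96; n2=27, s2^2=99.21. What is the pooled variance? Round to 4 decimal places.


sp^2 = ((n1-1)*s1^2 + (n2-1)*s2^2)/(n1+n2-2)
(n1-1)*s1^2 = 46 * 84.96 = 3908.16
(n2-1)*s2^2 = 26 * 99.21 = 2579.46
numerator = 3908.16 + 2579.46 = 6487.62
n1+n2-2 = 72
sp^2 = 6487.62 / 72 = 108127/1200 ≈ 90.105833

90.1058


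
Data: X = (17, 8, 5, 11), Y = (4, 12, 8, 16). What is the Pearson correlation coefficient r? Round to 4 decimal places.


r = sum((xi-xbar)(yi-ybar)) / sqrt(sum((xi-xbar)^2) * sum((yi-ybar)^2))
n = 4, xbar = 41/4 = 10.25, ybar = 40/4 = 10
Sxy = sum((xi-xbar)(yi-ybar)) = -30
Sxx = sum((xi-xbar)^2) = 78.75
Syy = sum((yi-ybar)^2) = 80
sqrt(Sxx*Syy) ≈ 79.372539
r = Sxy / sqrt(Sxx*Syy) = -30 / 79.372539 ≈ -0.377964

-0.3780


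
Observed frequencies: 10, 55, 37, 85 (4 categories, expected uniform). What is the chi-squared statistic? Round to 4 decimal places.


chi2 = sum((O-E)^2/E), E = total/4
total = 187, E = 187/4 = 46.75
(10 - 46.75)^2 / 46.75 = 1350.5625 / 46.75 = 21609/748 ≈ 28.889037
(55 - 46.75)^2 / 46.75 = 68.0625 / 46.75 = 99/68 ≈ 1.455882
(37 - 46.75)^2 / 46.75 = 95.0625 / 46.75 = 1521/748 ≈ 2.033422
(85 - 46.75)^2 / 46.75 = 1463.0625 / 46.75 = 1377/44 ≈ 31.295455
chi2 = 11907/187 ≈ 63.673797

63.6738


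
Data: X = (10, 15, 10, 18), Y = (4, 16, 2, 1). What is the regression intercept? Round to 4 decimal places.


a = ybar - b*xbar, where b = sum((xi-xbar)(yi-ybar)) / sum((xi-xbar)^2)
n = 4, xbar = 53/4 = 13.25, ybar = 23/4 = 5.75
Sxy = sum((xi-xbar)(yi-ybar)) = 13.25
Sxx = sum((xi-xbar)^2) = 46.75
b = Sxy / Sxx = 53/187 ≈ 0.283422
a = 5.75 - 0.283422 * 13.25 = 373/187 ≈ 1.994652

1.9947


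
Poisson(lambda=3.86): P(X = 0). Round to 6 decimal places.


P = e^(-lam) * lam^k / k!
e^(-3.86) ≈ 0.02106800
lam^k = 3.86^0 = 1
k! = 0! = 1
P = 0.02106800 * 1 / 1 ≈ 0.021068

0.021068


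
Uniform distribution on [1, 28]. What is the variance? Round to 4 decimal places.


Var = (b-a)^2 / 12
(b-a)^2 = (28 - 1)^2 = 729
Var = 729/12 = 60.75

60.7500


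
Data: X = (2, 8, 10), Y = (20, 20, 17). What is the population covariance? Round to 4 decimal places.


Cov = (1/n)*sum((xi-xbar)(yi-ybar))
n = 3, xbar = 20/3 ≈ 6.666667, ybar = 57/3 = 19
sum((xi-xbar)(yi-ybar)) = -10
Cov = -10 / 3 = -10/3 ≈ -3.333333

-3.3333


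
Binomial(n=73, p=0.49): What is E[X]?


E[X] = n*p = 73 * 0.49 = 35.77

35.77


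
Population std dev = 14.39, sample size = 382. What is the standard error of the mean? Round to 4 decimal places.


SE = sigma / sqrt(n)
sqrt(382) ≈ 19.544820
SE = 14.39 / 19.544820 ≈ 0.736256

0.7363


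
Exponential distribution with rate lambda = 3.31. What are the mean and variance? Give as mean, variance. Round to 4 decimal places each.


mean = 1/lam, var = 1/lam^2
mean = 1 / 3.31 = 100/331 ≈ 0.302115
lam^2 = 3.31^2 = 10.9561
var = 1 / 10.9561 ≈ 0.091273

0.3021, 0.0913


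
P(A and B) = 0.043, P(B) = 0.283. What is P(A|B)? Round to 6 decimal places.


P(A|B) = P(A and B) / P(B) = 0.043 / 0.283 = 43/283 ≈ 0.15194346

0.151943


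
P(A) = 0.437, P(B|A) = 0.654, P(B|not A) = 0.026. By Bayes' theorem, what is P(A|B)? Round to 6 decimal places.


P(A|B) = P(B|A)*P(A) / P(B), P(B) = P(B|A)*P(A) + P(B|not A)*P(not A)
P(B|A)*P(A) = 0.654 * 0.437 = 0.285798
P(B|not A)*P(not A) = 0.026 * 0.563 = 0.014638
P(B) = 0.285798 + 0.014638 = 0.300436
P(A|B) = 0.285798 / 0.300436 ≈ 0.95127748

0.951277


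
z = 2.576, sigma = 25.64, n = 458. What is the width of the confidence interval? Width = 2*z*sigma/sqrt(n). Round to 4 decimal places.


width = 2*z*sigma/sqrt(n)
2*z*sigma = 2 * 2.576 * 25.64 = 132.09728
sqrt(458) ≈ 21.400935
width = 132.09728 / 21.400935 ≈ 6.172501

6.1725


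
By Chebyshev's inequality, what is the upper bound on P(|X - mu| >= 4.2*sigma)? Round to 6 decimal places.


P <= 1/k^2
k^2 = 4.2^2 = 17.64
1/k^2 = 1 / 17.64 = 25/441 ≈ 0.05668934

0.056689


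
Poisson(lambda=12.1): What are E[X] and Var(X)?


E[X] = Var(X) = lambda = 12.1

12.1, 12.1


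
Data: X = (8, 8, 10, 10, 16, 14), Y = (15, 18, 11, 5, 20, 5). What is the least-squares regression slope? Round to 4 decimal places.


b = sum((xi-xbar)(yi-ybar)) / sum((xi-xbar)^2)
n = 6, xbar = 66/6 = 11, ybar = 74/6 = 37/3 ≈ 12.333333
Sxy = sum((xi-xbar)(yi-ybar)) = 0
Sxx = sum((xi-xbar)^2) = 54
b = Sxy / Sxx = 0

0.0000


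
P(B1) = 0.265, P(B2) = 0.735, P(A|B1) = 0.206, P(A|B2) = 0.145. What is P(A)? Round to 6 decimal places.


P(A) = P(A|B1)*P(B1) + P(A|B2)*P(B2)
P(A|B1)*P(B1) = 0.206 * 0.265 = 0.05459
P(A|B2)*P(B2) = 0.145 * 0.735 = 0.106575
P(A) = 0.05459 + 0.106575 = 0.161165

0.161165


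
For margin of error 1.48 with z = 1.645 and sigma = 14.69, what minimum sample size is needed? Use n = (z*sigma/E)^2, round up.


z*sigma/E = 1.645 * 14.69 / 1.48 ≈ 16.327736
(z*sigma/E)^2 ≈ 266.594979
round up: n = 267

267


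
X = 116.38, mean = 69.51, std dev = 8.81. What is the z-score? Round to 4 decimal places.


z = (X - mu) / sigma
X - mu = 116.38 - 69.51 = 46.87
z = 46.87 / 8.81 = 4687/881 ≈ 5.320091

5.3201


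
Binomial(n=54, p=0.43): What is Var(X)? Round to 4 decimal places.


Var = n*p*(1-p) = 54 * 0.43 * 0.57 = 13.2354

13.2354


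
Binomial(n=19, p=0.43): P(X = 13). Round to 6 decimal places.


P = C(n,k) * p^k * (1-p)^(n-k)
C(19,13) = 27132
p^k = 0.43^13 ≈ 0.00001718264
(1-p)^(n-k) = 0.57^6 ≈ 0.03429645
P = 27132 * 0.00001718264 * 0.03429645 ≈ 0.015989

0.015989


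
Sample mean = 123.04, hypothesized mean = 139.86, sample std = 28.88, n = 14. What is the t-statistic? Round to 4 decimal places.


t = (xbar - mu0) / (s/sqrt(n))
xbar - mu0 = 123.04 - 139.86 = -16.82
sqrt(14) ≈ 3.74165739
s/sqrt(n) = 28.88 / 3.74165739 ≈ 7.71850467
t = -16.82 / 7.71850467 ≈ -2.179179

-2.1792


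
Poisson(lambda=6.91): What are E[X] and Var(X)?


E[X] = Var(X) = lambda = 6.91

6.91, 6.91


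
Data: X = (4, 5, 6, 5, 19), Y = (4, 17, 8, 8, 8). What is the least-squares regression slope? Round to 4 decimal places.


b = sum((xi-xbar)(yi-ybar)) / sum((xi-xbar)^2)
n = 5, xbar = 39/5 = 7.8, ybar = 45/5 = 9
Sxy = sum((xi-xbar)(yi-ybar)) = -10
Sxx = sum((xi-xbar)^2) = 158.8
b = Sxy / Sxx = -25/397 ≈ -0.062972

-0.0630


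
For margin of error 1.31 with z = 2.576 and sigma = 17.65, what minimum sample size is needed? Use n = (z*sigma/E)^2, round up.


z*sigma/E = 2.576 * 17.65 / 1.31 = 113666/3275 ≈ 34.707176
(z*sigma/E)^2 ≈ 1204.588036
round up: n = 1205

1205


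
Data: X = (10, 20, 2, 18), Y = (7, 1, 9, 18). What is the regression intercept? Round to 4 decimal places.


a = ybar - b*xbar, where b = sum((xi-xbar)(yi-ybar)) / sum((xi-xbar)^2)
n = 4, xbar = 50/4 = 12.5, ybar = 35/4 = 8.75
Sxy = sum((xi-xbar)(yi-ybar)) = -5.5
Sxx = sum((xi-xbar)^2) = 203
b = Sxy / Sxx = -11/406 ≈ -0.027094
a = 8.75 - (-0.027094) * 12.5 = 1845/203 ≈ 9.088670

9.0887


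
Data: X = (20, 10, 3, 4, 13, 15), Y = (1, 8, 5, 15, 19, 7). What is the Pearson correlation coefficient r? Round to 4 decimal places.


r = sum((xi-xbar)(yi-ybar)) / sqrt(sum((xi-xbar)^2) * sum((yi-ybar)^2))
n = 6, xbar = 65/6 ≈ 10.833333, ybar = 55/6 ≈ 9.166667
Sxy = sum((xi-xbar)(yi-ybar)) = -413/6 ≈ -68.833333
Sxx = sum((xi-xbar)^2) = 1289/6 ≈ 214.833333
Syy = sum((yi-ybar)^2) = 1325/6 ≈ 220.833333
sqrt(Sxx*Syy) ≈ 217.812674
r = Sxy / sqrt(Sxx*Syy) = -68.833333 / 217.812674 ≈ -0.316021

-0.3160


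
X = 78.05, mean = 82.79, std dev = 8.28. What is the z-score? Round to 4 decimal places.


z = (X - mu) / sigma
X - mu = 78.05 - 82.79 = -4.74
z = -4.74 / 8.28 = -79/138 ≈ -0.572464

-0.5725


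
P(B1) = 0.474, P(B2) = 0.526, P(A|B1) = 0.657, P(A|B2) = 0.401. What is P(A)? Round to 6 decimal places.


P(A) = P(A|B1)*P(B1) + P(A|B2)*P(B2)
P(A|B1)*P(B1) = 0.657 * 0.474 = 0.311418
P(A|B2)*P(B2) = 0.401 * 0.526 = 0.210926
P(A) = 0.311418 + 0.210926 = 0.522344

0.522344


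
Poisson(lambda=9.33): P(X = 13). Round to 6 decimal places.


P = e^(-lam) * lam^k / k!
e^(-9.33) ≈ 0.00008872224
lam^k = 9.33^13 ≈ 4059395525733.184806
k! = 13! = 6227020800
P = 0.00008872224 * 4059395525733.184806 / 6227020800 ≈ 0.057838

0.057838


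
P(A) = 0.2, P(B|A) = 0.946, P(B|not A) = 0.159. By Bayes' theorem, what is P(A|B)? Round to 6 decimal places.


P(A|B) = P(B|A)*P(A) / P(B), P(B) = P(B|A)*P(A) + P(B|not A)*P(not A)
P(B|A)*P(A) = 0.946 * 0.2 = 0.1892
P(B|not A)*P(not A) = 0.159 * 0.8 = 0.1272
P(B) = 0.1892 + 0.1272 = 0.3164
P(A|B) = 0.1892 / 0.3164 = 473/791 ≈ 0.59797724

0.597977


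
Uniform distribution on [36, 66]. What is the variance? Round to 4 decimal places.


Var = (b-a)^2 / 12
(b-a)^2 = (66 - 36)^2 = 900
Var = 900/12 = 75

75.0000


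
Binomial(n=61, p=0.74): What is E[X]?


E[X] = n*p = 61 * 0.74 = 45.14

45.14


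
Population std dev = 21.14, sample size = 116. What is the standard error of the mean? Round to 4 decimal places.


SE = sigma / sqrt(n)
sqrt(116) ≈ 10.770330
SE = 21.14 / 10.770330 ≈ 1.962800

1.9628


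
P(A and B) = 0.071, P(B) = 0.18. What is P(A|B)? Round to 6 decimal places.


P(A|B) = P(A and B) / P(B) = 0.071 / 0.18 = 71/180 ≈ 0.39444444

0.394444


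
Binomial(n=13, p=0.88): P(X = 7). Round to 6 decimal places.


P = C(n,k) * p^k * (1-p)^(n-k)
C(13,7) = 1716
p^k = 0.88^7 ≈ 0.4086756
(1-p)^(n-k) = 0.12^6 = 0.000002985984
P = 1716 * 0.4086756 * 0.000002985984 ≈ 0.002094

0.002094


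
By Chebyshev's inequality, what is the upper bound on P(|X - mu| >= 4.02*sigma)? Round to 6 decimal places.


P <= 1/k^2
k^2 = 4.02^2 = 16.1604
1/k^2 = 1 / 16.1604 ≈ 0.06187966

0.061880


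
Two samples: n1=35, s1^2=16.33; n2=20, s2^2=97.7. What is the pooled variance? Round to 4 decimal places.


sp^2 = ((n1-1)*s1^2 + (n2-1)*s2^2)/(n1+n2-2)
(n1-1)*s1^2 = 34 * 16.33 = 555.22
(n2-1)*s2^2 = 19 * 97.7 = 1856.3
numerator = 555.22 + 1856.3 = 2411.52
n1+n2-2 = 53
sp^2 = 2411.52 / 53 = 60288/1325 ≈ 45.500377

45.5004


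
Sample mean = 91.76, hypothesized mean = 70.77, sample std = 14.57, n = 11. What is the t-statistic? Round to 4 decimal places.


t = (xbar - mu0) / (s/sqrt(n))
xbar - mu0 = 91.76 - 70.77 = 20.99
sqrt(11) ≈ 3.31662479
s/sqrt(n) = 14.57 / 3.31662479 ≈ 4.39302029
t = 20.99 / 4.39302029 ≈ 4.778034

4.7780


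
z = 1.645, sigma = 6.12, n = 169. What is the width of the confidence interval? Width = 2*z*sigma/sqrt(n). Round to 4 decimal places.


width = 2*z*sigma/sqrt(n)
2*z*sigma = 2 * 1.645 * 6.12 = 20.1348
sqrt(169) = 13
width = 20.1348 / 13 ≈ 1.548831

1.5488


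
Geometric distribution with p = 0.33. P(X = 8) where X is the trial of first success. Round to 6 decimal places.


P = (1-p)^(k-1) * p
(1-p)^(k-1) = 0.67^7 ≈ 0.06060712
P = 0.06060712 * 0.33 ≈ 0.02000035

0.020000


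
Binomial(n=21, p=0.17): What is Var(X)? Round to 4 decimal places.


Var = n*p*(1-p) = 21 * 0.17 * 0.83 = 2.9631

2.9631


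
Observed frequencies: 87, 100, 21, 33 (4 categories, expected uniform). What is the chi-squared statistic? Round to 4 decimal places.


chi2 = sum((O-E)^2/E), E = total/4
total = 241, E = 241/4 = 60.25
(87 - 60.25)^2 / 60.25 = 715.5625 / 60.25 = 11449/964 ≈ 11.876556
(100 - 60.25)^2 / 60.25 = 1580.0625 / 60.25 = 25281/964 ≈ 26.225104
(21 - 60.25)^2 / 60.25 = 1540.5625 / 60.25 = 24649/964 ≈ 25.569502
(33 - 60.25)^2 / 60.25 = 742.5625 / 60.25 = 11881/964 ≈ 12.324689
chi2 = 18315/241 ≈ 75.995851

75.9959


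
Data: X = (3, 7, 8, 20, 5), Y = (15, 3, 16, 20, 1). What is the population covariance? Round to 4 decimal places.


Cov = (1/n)*sum((xi-xbar)(yi-ybar))
n = 5, xbar = 43/5 = 8.6, ybar = 55/5 = 11
sum((xi-xbar)(yi-ybar)) = 126
Cov = 126 / 5 = 25.2

25.2000


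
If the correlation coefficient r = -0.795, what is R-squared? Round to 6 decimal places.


R^2 = r^2 = (-0.795)^2 = 0.632025

0.632025


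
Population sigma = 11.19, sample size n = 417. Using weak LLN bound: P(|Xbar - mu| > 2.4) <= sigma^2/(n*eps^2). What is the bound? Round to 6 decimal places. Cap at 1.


bound = min(1, sigma^2/(n*eps^2))
sigma^2 = 11.19^2 = 125.2161
n*eps^2 = 417 * 2.4^2 = 417 * 5.76 = 2401.92
sigma^2/(n*eps^2) = 125.2161 / 2401.92 ≈ 0.05213167

0.052132


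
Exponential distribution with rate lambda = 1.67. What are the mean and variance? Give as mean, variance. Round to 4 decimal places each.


mean = 1/lam, var = 1/lam^2
mean = 1 / 1.67 = 100/167 ≈ 0.598802
lam^2 = 1.67^2 = 2.7889
var = 1 / 2.7889 ≈ 0.358564

0.5988, 0.3586


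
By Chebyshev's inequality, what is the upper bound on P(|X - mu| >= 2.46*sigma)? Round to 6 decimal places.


P <= 1/k^2
k^2 = 2.46^2 = 6.0516
1/k^2 = 1 / 6.0516 ≈ 0.16524555

0.165246


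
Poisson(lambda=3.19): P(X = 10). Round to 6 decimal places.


P = e^(-lam) * lam^k / k!
e^(-3.19) ≈ 0.04117187
lam^k = 3.19^10 ≈ 109120.621428
k! = 10! = 3628800
P = 0.04117187 * 109120.621428 / 3628800 ≈ 0.001238

0.001238


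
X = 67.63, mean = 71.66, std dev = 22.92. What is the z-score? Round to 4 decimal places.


z = (X - mu) / sigma
X - mu = 67.63 - 71.66 = -4.03
z = -4.03 / 22.92 = -403/2292 ≈ -0.175829

-0.1758


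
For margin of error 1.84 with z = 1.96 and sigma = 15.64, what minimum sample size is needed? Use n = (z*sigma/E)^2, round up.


z*sigma/E = 1.96 * 15.64 / 1.84 = 16.66
(z*sigma/E)^2 = 277.5556
round up: n = 278

278


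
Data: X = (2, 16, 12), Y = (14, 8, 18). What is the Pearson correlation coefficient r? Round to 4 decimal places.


r = sum((xi-xbar)(yi-ybar)) / sqrt(sum((xi-xbar)^2) * sum((yi-ybar)^2))
n = 3, xbar = 30/3 = 10, ybar = 40/3 ≈ 13.333333
Sxy = sum((xi-xbar)(yi-ybar)) = -28
Sxx = sum((xi-xbar)^2) = 104
Syy = sum((yi-ybar)^2) = 152/3 ≈ 50.666667
sqrt(Sxx*Syy) ≈ 72.590174
r = Sxy / sqrt(Sxx*Syy) = -28 / 72.590174 ≈ -0.385727

-0.3857


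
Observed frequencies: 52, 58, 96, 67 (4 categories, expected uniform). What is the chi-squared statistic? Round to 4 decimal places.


chi2 = sum((O-E)^2/E), E = total/4
total = 273, E = 273/4 = 68.25
(52 - 68.25)^2 / 68.25 = 264.0625 / 68.25 = 325/84 ≈ 3.869048
(58 - 68.25)^2 / 68.25 = 105.0625 / 68.25 = 1681/1092 ≈ 1.539377
(96 - 68.25)^2 / 68.25 = 770.0625 / 68.25 = 4107/364 ≈ 11.282967
(67 - 68.25)^2 / 68.25 = 1.5625 / 68.25 = 25/1092 ≈ 0.022894
chi2 = 117/7 ≈ 16.714286

16.7143


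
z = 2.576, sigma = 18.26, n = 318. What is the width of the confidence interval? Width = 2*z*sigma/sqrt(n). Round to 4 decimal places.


width = 2*z*sigma/sqrt(n)
2*z*sigma = 2 * 2.576 * 18.26 = 94.07552
sqrt(318) ≈ 17.832555
width = 94.07552 / 17.832555 ≈ 5.275493

5.2755


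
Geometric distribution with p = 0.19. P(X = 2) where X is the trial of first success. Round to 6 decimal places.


P = (1-p)^(k-1) * p
(1-p)^(k-1) = 0.81^1 = 0.81
P = 0.81 * 0.19 = 0.1539

0.153900


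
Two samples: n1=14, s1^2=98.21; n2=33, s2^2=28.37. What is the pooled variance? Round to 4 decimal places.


sp^2 = ((n1-1)*s1^2 + (n2-1)*s2^2)/(n1+n2-2)
(n1-1)*s1^2 = 13 * 98.21 = 1276.73
(n2-1)*s2^2 = 32 * 28.37 = 907.84
numerator = 1276.73 + 907.84 = 2184.57
n1+n2-2 = 45
sp^2 = 2184.57 / 45 = 48.546

48.5460


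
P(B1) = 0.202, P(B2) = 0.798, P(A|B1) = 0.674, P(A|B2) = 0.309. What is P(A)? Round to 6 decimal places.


P(A) = P(A|B1)*P(B1) + P(A|B2)*P(B2)
P(A|B1)*P(B1) = 0.674 * 0.202 = 0.136148
P(A|B2)*P(B2) = 0.309 * 0.798 = 0.246582
P(A) = 0.136148 + 0.246582 = 0.38273

0.382730


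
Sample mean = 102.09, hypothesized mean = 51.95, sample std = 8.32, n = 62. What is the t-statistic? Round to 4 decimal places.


t = (xbar - mu0) / (s/sqrt(n))
xbar - mu0 = 102.09 - 51.95 = 50.14
sqrt(62) ≈ 7.87400787
s/sqrt(n) = 8.32 / 7.87400787 ≈ 1.05664106
t = 50.14 / 1.05664106 ≈ 47.452254

47.4523


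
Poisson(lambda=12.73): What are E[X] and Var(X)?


E[X] = Var(X) = lambda = 12.73

12.73, 12.73


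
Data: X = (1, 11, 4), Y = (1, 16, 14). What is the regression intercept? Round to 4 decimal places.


a = ybar - b*xbar, where b = sum((xi-xbar)(yi-ybar)) / sum((xi-xbar)^2)
n = 3, xbar = 16/3 ≈ 5.333333, ybar = 31/3 ≈ 10.333333
Sxy = sum((xi-xbar)(yi-ybar)) = 203/3 ≈ 67.666667
Sxx = sum((xi-xbar)^2) = 158/3 ≈ 52.666667
b = Sxy / Sxx = 203/158 ≈ 1.284810
a = 10.333333 - 1.284810 * 5.333333 = 275/79 ≈ 3.481013

3.4810


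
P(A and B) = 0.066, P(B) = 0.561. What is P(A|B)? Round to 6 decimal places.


P(A|B) = P(A and B) / P(B) = 0.066 / 0.561 = 2/17 ≈ 0.11764706

0.117647


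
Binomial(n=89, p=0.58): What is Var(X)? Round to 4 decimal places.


Var = n*p*(1-p) = 89 * 0.58 * 0.42 = 21.6804

21.6804


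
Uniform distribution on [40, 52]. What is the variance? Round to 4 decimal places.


Var = (b-a)^2 / 12
(b-a)^2 = (52 - 40)^2 = 144
Var = 144/12 = 12

12.0000


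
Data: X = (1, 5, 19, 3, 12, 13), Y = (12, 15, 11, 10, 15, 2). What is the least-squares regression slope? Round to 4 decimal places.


b = sum((xi-xbar)(yi-ybar)) / sum((xi-xbar)^2)
n = 6, xbar = 53/6 ≈ 8.833333, ybar = 65/6 ≈ 10.833333
Sxy = sum((xi-xbar)(yi-ybar)) = -253/6 ≈ -42.166667
Sxx = sum((xi-xbar)^2) = 1445/6 ≈ 240.833333
b = Sxy / Sxx = -253/1445 ≈ -0.175087

-0.1751


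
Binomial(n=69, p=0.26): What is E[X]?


E[X] = n*p = 69 * 0.26 = 17.94

17.94


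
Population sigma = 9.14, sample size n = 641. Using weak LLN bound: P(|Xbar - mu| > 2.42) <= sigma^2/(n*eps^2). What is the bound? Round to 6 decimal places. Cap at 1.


bound = min(1, sigma^2/(n*eps^2))
sigma^2 = 9.14^2 = 83.5396
n*eps^2 = 641 * 2.42^2 = 641 * 5.8564 = 3753.9524
sigma^2/(n*eps^2) = 83.5396 / 3753.9524 ≈ 0.02225377

0.022254


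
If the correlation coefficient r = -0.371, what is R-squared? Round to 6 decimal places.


R^2 = r^2 = (-0.371)^2 = 0.137641

0.137641


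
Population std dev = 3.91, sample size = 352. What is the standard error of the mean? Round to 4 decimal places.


SE = sigma / sqrt(n)
sqrt(352) ≈ 18.761663
SE = 3.91 / 18.761663 ≈ 0.208404

0.2084


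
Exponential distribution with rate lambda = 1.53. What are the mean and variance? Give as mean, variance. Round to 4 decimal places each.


mean = 1/lam, var = 1/lam^2
mean = 1 / 1.53 = 100/153 ≈ 0.653595
lam^2 = 1.53^2 = 2.3409
var = 1 / 2.3409 ≈ 0.427186

0.6536, 0.4272


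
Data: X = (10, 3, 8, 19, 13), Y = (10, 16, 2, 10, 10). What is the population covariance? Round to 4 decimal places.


Cov = (1/n)*sum((xi-xbar)(yi-ybar))
n = 5, xbar = 53/5 = 10.6, ybar = 48/5 = 9.6
sum((xi-xbar)(yi-ybar)) = -24.8
Cov = -24.8 / 5 = -4.96

-4.9600


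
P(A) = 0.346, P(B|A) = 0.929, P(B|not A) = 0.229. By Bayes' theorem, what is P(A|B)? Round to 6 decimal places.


P(A|B) = P(B|A)*P(A) / P(B), P(B) = P(B|A)*P(A) + P(B|not A)*P(not A)
P(B|A)*P(A) = 0.929 * 0.346 = 0.321434
P(B|not A)*P(not A) = 0.229 * 0.654 = 0.149766
P(B) = 0.321434 + 0.149766 = 0.4712
P(A|B) = 0.321434 / 0.4712 ≈ 0.68216044

0.682160
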